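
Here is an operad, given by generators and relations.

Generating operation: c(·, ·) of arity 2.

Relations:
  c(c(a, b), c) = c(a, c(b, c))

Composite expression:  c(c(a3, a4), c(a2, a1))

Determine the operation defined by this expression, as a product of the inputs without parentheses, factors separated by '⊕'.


a3 ⊕ a4 ⊕ a2 ⊕ a1

The c-tree's shape is irrelevant; the a-reading-order decides.
c(a3, a4) spells out as a3 ⊕ a4
c(a2, a1) spells out as a2 ⊕ a1
c(c(a3, a4), c(a2, a1)) spells out as a3 ⊕ a4 ⊕ a2 ⊕ a1


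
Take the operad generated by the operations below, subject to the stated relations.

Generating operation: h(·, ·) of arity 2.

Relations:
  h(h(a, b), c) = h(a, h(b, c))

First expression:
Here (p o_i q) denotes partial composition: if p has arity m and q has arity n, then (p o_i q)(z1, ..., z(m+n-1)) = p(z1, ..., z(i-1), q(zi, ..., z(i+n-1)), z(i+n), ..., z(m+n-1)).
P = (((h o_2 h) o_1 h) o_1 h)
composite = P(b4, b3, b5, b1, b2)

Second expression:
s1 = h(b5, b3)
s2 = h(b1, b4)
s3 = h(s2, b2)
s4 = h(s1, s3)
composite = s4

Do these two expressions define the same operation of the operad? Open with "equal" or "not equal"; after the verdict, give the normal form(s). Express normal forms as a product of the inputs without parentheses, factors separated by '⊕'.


not equal; the first gives b4 ⊕ b3 ⊕ b5 ⊕ b1 ⊕ b2 and the second b5 ⊕ b3 ⊕ b1 ⊕ b4 ⊕ b2

The first expression reduces to b4 ⊕ b3 ⊕ b5 ⊕ b1 ⊕ b2
The second expression reduces to b5 ⊕ b3 ⊕ b1 ⊕ b4 ⊕ b2
No match — not equal.


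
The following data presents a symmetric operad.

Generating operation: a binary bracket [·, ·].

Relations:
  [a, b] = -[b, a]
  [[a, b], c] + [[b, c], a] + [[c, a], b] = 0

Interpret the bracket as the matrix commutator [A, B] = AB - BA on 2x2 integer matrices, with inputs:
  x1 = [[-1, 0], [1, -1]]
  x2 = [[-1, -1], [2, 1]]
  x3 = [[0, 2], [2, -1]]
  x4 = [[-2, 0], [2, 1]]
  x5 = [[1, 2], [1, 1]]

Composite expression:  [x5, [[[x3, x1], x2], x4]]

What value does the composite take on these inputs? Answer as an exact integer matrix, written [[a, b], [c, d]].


[[56, 32], [-16, -56]]

[x3, x1] = [[2, 0], [-1, -2]]
[[x3, x1], x2] = [[-1, -4], [-6, 1]]
[[[x3, x1], x2], x4] = [[-8, -12], [22, 8]]
[x5, [[[x3, x1], x2], x4]] = [[56, 32], [-16, -56]]


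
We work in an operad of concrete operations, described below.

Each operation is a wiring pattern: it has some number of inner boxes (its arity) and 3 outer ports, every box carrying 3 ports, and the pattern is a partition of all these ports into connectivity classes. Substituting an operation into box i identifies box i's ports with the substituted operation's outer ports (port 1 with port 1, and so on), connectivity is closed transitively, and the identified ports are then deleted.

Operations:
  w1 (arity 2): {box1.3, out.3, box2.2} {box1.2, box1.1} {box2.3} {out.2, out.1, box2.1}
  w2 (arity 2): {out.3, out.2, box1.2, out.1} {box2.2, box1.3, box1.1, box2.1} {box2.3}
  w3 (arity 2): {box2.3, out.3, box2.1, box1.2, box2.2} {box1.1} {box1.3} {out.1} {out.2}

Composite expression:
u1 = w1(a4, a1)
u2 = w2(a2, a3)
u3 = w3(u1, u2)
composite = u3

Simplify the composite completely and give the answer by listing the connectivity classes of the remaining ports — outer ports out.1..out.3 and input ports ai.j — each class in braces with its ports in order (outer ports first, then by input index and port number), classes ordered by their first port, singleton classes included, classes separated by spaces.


{out.1} {out.2} {out.3, a1.1, a2.2} {a1.2, a4.3} {a1.3} {a2.1, a2.3, a3.1, a3.2} {a3.3} {a4.1, a4.2}

After gluing at w3, chains via deleted ports link the a-ports.
stage w1: inputs (a4, a1), connectivity {out.1, out.2, a1.1} {out.3, a1.2, a4.3} {a1.3} {a4.1, a4.2}, out.j its boundary
stage w2: inputs (a2, a3), connectivity {out.1, out.2, out.3, a2.2} {a2.1, a2.3, a3.1, a3.2} {a3.3}, out.j its boundary
stage w3: inputs (a4, a1, a2, a3), connectivity {out.1} {out.2} {out.3, a1.1, a2.2} {a1.2, a4.3} {a1.3} {a2.1, a2.3, a3.1, a3.2} {a3.3} {a4.1, a4.2}, out.j its boundary


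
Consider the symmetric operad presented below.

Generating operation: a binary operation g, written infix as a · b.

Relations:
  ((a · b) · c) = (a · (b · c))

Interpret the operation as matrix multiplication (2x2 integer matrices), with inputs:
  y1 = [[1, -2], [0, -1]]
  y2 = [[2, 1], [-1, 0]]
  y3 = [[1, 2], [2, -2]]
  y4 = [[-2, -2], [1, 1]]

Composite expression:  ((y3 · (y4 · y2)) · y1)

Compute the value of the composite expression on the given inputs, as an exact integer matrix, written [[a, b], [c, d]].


(y4 · y2) = [[-2, -2], [1, 1]]
(y3 · (y4 · y2)) = [[0, 0], [-6, -6]]
((y3 · (y4 · y2)) · y1) = [[0, 0], [-6, 18]]

[[0, 0], [-6, 18]]


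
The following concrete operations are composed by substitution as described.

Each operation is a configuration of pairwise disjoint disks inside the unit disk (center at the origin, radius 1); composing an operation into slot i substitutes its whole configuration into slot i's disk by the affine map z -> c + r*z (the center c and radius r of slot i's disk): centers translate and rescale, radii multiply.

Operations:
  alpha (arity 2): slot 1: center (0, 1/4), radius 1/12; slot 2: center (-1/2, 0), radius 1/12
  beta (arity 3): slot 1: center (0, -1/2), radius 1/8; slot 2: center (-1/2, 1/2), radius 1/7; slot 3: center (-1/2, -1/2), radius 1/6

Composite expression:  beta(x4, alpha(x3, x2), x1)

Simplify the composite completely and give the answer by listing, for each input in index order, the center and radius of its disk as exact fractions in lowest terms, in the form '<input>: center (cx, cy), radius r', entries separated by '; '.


x1: center (-1/2, -1/2), radius 1/6; x2: center (-4/7, 1/2), radius 1/84; x3: center (-1/2, 15/28), radius 1/84; x4: center (0, -1/2), radius 1/8


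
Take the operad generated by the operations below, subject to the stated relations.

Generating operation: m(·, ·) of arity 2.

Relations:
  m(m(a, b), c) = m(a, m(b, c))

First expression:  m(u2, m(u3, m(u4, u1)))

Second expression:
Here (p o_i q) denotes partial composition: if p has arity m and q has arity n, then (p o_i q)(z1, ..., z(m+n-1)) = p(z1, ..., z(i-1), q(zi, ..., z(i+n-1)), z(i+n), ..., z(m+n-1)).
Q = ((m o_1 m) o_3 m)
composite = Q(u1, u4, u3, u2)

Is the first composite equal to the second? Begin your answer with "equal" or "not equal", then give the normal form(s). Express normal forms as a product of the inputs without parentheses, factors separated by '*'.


not equal; the first gives u2 * u3 * u4 * u1 and the second u1 * u4 * u3 * u2

Reducing the first expression gives u2 * u3 * u4 * u1
Reducing the second expression gives u1 * u4 * u3 * u2
Different reductions; not equal.


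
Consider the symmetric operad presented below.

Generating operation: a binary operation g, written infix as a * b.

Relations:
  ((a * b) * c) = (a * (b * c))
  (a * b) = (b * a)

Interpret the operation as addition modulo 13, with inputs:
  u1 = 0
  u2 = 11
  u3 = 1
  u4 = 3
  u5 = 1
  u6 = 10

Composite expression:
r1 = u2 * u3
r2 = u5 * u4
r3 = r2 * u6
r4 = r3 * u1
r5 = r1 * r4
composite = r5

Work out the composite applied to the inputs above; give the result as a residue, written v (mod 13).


(u2 * u3) = 12
(u5 * u4) = 4
((u5 * u4) * u6) = 1
(((u5 * u4) * u6) * u1) = 1
((u2 * u3) * (((u5 * u4) * u6) * u1)) = 0

0 (mod 13)


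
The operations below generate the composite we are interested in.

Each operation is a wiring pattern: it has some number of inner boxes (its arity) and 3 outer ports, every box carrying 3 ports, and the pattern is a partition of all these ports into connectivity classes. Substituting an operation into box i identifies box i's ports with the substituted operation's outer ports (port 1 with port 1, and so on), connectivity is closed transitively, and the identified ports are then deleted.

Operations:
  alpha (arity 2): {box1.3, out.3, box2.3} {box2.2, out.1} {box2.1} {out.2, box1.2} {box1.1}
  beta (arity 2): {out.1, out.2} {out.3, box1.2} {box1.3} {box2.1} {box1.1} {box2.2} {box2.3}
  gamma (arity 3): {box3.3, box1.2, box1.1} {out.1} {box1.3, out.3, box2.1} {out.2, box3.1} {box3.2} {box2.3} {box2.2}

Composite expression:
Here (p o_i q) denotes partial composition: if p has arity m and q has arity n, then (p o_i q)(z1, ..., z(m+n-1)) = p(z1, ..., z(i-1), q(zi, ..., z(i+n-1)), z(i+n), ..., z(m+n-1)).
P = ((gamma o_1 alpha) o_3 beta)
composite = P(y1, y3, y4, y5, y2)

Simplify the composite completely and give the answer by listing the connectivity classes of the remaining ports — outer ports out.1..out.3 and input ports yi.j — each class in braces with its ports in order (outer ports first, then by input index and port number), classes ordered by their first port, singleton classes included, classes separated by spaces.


{out.1} {out.2, y2.1} {out.3, y1.3, y3.3} {y1.1} {y1.2, y2.3, y3.2} {y2.2} {y3.1} {y4.1} {y4.2} {y4.3} {y5.1} {y5.2} {y5.3}

Substituting into gamma glues patterns; closure does the rest.
through alpha, on inputs (y1, y3): {out.1, y3.2} {out.2, y1.2} {out.3, y1.3, y3.3} {y1.1} {y3.1} (out.j = stage outer ports)
through beta, on inputs (y4, y5): {out.1, out.2} {out.3, y4.2} {y4.1} {y4.3} {y5.1} {y5.2} {y5.3} (out.j = stage outer ports)
through gamma, on inputs (y1, y3, y4, y5, y2): {out.1} {out.2, y2.1} {out.3, y1.3, y3.3} {y1.1} {y1.2, y2.3, y3.2} {y2.2} {y3.1} {y4.1} {y4.2} {y4.3} {y5.1} {y5.2} {y5.3} (out.j = stage outer ports)


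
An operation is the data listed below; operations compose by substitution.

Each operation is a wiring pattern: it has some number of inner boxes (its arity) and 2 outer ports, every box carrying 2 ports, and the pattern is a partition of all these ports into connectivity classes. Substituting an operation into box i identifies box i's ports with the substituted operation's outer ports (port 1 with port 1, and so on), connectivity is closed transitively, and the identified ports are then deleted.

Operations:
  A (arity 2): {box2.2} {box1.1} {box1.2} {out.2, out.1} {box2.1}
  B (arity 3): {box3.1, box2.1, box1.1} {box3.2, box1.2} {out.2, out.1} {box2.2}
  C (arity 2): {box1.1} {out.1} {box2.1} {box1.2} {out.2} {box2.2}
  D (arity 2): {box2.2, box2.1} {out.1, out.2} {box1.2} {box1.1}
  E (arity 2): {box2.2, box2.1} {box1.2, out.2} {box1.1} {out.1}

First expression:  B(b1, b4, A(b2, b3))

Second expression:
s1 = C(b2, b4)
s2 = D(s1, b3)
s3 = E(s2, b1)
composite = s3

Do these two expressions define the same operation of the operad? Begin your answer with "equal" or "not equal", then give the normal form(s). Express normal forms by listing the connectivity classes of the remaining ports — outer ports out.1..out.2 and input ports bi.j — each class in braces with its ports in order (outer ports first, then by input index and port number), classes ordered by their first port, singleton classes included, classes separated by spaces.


not equal: they reduce to {out.1, out.2} {b1.1, b1.2, b4.1} {b2.1} {b2.2} {b3.1} {b3.2} {b4.2} and {out.1} {out.2} {b1.1, b1.2} {b2.1} {b2.2} {b3.1, b3.2} {b4.1} {b4.2}

The first expression, normalized: {out.1, out.2} {b1.1, b1.2, b4.1} {b2.1} {b2.2} {b3.1} {b3.2} {b4.2}
The second expression, normalized: {out.1} {out.2} {b1.1, b1.2} {b2.1} {b2.2} {b3.1, b3.2} {b4.1} {b4.2}
Distinct normal forms: not equal.


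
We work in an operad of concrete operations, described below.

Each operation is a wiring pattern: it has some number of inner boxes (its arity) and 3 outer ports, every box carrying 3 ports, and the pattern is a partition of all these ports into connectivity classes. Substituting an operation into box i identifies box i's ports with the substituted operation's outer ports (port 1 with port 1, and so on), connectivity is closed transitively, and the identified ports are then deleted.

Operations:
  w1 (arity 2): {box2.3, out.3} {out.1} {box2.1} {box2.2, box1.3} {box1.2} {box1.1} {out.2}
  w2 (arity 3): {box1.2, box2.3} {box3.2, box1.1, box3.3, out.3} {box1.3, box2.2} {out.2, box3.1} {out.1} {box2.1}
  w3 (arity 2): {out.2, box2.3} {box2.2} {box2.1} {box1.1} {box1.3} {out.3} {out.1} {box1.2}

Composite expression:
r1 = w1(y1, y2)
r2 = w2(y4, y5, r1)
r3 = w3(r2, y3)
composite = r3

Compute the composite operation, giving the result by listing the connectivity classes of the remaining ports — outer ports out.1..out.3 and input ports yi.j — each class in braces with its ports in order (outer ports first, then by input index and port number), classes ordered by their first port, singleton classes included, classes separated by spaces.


{out.1} {out.2, y3.3} {out.3} {y1.1} {y1.2} {y1.3, y2.2} {y2.1} {y2.3, y4.1} {y3.1} {y3.2} {y4.2, y5.3} {y4.3, y5.2} {y5.1}


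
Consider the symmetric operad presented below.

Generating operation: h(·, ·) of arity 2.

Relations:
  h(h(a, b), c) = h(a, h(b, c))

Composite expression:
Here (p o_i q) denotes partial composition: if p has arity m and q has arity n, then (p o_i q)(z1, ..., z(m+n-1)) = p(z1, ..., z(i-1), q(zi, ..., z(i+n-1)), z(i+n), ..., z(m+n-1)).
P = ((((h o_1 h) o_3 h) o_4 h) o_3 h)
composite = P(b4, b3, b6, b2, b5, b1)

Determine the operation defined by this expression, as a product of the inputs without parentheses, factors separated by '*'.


Associativity of h dissolves the nesting; only the b-input order survives.
h(b4, b3) unparenthesizes to b4 * b3
h(b6, b2) unparenthesizes to b6 * b2
h(b5, b1) unparenthesizes to b5 * b1
h(h(b6, b2), h(b5, b1)) unparenthesizes to b6 * b2 * b5 * b1
h(h(b4, b3), h(h(b6, b2), h(b5, b1))) unparenthesizes to b4 * b3 * b6 * b2 * b5 * b1

b4 * b3 * b6 * b2 * b5 * b1


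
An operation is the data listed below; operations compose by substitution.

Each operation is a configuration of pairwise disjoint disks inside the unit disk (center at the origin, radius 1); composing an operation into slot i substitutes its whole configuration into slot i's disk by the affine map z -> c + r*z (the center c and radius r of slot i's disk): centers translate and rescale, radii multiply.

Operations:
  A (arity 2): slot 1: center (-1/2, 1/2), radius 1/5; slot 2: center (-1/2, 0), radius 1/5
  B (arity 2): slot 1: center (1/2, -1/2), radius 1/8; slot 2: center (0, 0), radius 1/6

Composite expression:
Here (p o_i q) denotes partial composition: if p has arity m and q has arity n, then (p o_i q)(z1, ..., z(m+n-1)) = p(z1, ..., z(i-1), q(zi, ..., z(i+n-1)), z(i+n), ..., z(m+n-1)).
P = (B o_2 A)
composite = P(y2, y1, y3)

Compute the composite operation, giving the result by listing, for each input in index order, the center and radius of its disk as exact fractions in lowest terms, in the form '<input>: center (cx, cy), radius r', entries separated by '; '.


y1: center (-1/12, 1/12), radius 1/30; y2: center (1/2, -1/2), radius 1/8; y3: center (-1/12, 0), radius 1/30

Affine substitution under B: radii multiply and y-centers shift.
tracing y2 down its 1-map path: center (1/2, -1/2), radius 1/8
tracing y1 down its 2-map path: center (-1/12, 1/12), radius 1/30
tracing y3 down its 2-map path: center (-1/12, 0), radius 1/30


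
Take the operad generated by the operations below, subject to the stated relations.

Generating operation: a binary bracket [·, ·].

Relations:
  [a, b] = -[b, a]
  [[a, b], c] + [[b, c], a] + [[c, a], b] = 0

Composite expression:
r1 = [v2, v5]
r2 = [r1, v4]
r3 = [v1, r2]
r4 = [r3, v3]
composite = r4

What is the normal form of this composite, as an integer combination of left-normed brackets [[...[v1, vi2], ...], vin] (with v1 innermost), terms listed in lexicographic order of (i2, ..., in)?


In the tensor algebra, words opening v1 carry the v1-anchored form.
Composite bracket: [[v1, [[v2, v5], v4]], v3]
Full expansion: 16 signed words from ab - ba (2^4 = 16).
The v1-initial words carry the normal form:
  from v1v2v5v4v3, sign +1: term +[[[[v1, v2], v5], v4], v3]
  from v1v4v2v5v3, sign -1: term -[[[[v1, v4], v2], v5], v3]
  from v1v4v5v2v3, sign +1: term +[[[[v1, v4], v5], v2], v3]
  from v1v5v2v4v3, sign -1: term -[[[[v1, v5], v2], v4], v3]

[[[[v1, v2], v5], v4], v3] - [[[[v1, v4], v2], v5], v3] + [[[[v1, v4], v5], v2], v3] - [[[[v1, v5], v2], v4], v3]


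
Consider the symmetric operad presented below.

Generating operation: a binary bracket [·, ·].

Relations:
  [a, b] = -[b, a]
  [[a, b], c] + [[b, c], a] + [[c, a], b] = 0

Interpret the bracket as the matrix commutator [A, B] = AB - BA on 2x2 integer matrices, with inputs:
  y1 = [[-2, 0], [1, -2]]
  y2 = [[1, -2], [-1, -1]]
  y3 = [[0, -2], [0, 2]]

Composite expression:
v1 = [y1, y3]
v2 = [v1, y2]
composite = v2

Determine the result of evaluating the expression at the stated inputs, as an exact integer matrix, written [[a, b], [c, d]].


[[-4, -8], [0, 4]]

[y1, y3] = [[2, 0], [-2, -2]]
[[y1, y3], y2] = [[-4, -8], [0, 4]]


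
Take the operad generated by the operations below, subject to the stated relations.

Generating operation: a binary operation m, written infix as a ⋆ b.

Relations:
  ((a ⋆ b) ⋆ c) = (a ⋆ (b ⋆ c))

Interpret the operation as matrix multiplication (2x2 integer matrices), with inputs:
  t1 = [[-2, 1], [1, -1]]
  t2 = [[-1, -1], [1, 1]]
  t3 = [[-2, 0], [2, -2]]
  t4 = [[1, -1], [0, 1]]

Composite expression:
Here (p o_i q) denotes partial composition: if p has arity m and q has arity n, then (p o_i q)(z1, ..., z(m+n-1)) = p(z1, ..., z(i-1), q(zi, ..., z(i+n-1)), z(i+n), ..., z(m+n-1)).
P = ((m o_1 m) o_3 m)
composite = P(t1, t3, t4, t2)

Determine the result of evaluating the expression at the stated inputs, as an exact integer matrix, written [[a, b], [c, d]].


(t1 ⋆ t3) = [[6, -2], [-4, 2]]
(t4 ⋆ t2) = [[-2, -2], [1, 1]]
((t1 ⋆ t3) ⋆ (t4 ⋆ t2)) = [[-14, -14], [10, 10]]

[[-14, -14], [10, 10]]


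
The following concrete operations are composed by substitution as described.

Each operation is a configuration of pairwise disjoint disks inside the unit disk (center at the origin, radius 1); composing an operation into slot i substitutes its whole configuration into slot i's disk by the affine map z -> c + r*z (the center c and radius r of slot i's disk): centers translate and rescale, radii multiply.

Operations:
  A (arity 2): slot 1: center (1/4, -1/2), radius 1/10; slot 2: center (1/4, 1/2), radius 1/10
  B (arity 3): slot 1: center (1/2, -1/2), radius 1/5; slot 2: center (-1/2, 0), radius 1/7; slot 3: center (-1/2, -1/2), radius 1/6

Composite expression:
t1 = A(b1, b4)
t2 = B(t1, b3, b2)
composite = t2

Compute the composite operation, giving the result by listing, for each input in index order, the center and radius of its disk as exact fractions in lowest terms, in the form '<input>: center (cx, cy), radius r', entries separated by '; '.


Affine substitution under B: radii multiply and b-centers shift.
for b1, the 2-step affine chain lands on center (11/20, -3/5), radius 1/50
for b4, the 2-step affine chain lands on center (11/20, -2/5), radius 1/50
for b3, the 1-step affine chain lands on center (-1/2, 0), radius 1/7
for b2, the 1-step affine chain lands on center (-1/2, -1/2), radius 1/6

b1: center (11/20, -3/5), radius 1/50; b2: center (-1/2, -1/2), radius 1/6; b3: center (-1/2, 0), radius 1/7; b4: center (11/20, -2/5), radius 1/50


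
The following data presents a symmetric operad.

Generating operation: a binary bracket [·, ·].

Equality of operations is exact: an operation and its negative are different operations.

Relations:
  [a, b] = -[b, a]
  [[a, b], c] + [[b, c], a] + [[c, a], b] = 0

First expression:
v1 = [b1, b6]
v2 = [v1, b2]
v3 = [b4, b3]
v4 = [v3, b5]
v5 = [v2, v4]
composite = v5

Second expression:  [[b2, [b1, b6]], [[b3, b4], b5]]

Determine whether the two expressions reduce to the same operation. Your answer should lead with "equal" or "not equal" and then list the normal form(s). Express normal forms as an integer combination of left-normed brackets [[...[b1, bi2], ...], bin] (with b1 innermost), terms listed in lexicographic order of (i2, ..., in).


equal: each reduces to -[[[[[b1, b6], b2], b3], b4], b5] + [[[[[b1, b6], b2], b4], b3], b5] + [[[[[b1, b6], b2], b5], b3], b4] - [[[[[b1, b6], b2], b5], b4], b3]

The first composite normalizes to -[[[[[b1, b6], b2], b3], b4], b5] + [[[[[b1, b6], b2], b4], b3], b5] + [[[[[b1, b6], b2], b5], b3], b4] - [[[[[b1, b6], b2], b5], b4], b3]
The second composite normalizes to -[[[[[b1, b6], b2], b3], b4], b5] + [[[[[b1, b6], b2], b4], b3], b5] + [[[[[b1, b6], b2], b5], b3], b4] - [[[[[b1, b6], b2], b5], b4], b3]
Identical normal forms: equal.


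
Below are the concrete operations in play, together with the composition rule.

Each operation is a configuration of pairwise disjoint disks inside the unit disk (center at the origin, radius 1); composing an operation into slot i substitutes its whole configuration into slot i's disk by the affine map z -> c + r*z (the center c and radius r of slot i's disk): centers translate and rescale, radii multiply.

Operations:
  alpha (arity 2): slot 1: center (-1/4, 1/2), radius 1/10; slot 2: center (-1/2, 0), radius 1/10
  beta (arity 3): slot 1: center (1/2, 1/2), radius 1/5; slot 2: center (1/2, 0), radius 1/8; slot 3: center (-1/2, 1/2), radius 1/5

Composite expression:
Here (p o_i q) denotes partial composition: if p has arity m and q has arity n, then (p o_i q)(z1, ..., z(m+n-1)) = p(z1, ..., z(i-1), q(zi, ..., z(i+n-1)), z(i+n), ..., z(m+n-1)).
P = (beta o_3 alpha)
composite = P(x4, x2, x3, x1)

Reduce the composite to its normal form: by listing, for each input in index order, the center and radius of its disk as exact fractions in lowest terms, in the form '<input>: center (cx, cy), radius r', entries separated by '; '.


x1: center (-3/5, 1/2), radius 1/50; x2: center (1/2, 0), radius 1/8; x3: center (-11/20, 3/5), radius 1/50; x4: center (1/2, 1/2), radius 1/5

Nesting under beta composes maps z -> c + r*z down each x-path.
tracing x4 down its 1-map path: center (1/2, 1/2), radius 1/5
tracing x2 down its 1-map path: center (1/2, 0), radius 1/8
tracing x3 down its 2-map path: center (-11/20, 3/5), radius 1/50
tracing x1 down its 2-map path: center (-3/5, 1/2), radius 1/50


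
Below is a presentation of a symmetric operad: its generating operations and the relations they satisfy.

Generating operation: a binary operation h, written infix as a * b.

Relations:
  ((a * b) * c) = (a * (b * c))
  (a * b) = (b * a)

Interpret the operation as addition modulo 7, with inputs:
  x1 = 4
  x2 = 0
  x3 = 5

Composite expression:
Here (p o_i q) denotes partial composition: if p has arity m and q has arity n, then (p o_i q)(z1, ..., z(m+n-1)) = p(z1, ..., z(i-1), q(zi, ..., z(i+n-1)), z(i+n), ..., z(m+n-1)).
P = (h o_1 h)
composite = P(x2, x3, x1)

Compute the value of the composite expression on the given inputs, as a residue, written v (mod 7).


(x2 * x3) = 5
((x2 * x3) * x1) = 2

2 (mod 7)


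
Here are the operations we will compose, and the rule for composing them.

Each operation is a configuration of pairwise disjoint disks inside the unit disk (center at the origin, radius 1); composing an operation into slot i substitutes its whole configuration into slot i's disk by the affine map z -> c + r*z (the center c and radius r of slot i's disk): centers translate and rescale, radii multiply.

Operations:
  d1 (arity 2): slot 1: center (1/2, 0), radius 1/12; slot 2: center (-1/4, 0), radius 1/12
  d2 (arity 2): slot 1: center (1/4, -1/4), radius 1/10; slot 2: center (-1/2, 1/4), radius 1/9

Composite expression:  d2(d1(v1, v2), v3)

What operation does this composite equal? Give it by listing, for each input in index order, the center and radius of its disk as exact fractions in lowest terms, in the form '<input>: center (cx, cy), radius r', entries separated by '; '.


v1: center (3/10, -1/4), radius 1/120; v2: center (9/40, -1/4), radius 1/120; v3: center (-1/2, 1/4), radius 1/9

Each v-disk chains the slot maps above it in d2; radii multiply.
input v1: applying the 2 nested substitutions gives center (3/10, -1/4), radius 1/120
input v2: applying the 2 nested substitutions gives center (9/40, -1/4), radius 1/120
input v3: applying the 1 nested substitution gives center (-1/2, 1/4), radius 1/9


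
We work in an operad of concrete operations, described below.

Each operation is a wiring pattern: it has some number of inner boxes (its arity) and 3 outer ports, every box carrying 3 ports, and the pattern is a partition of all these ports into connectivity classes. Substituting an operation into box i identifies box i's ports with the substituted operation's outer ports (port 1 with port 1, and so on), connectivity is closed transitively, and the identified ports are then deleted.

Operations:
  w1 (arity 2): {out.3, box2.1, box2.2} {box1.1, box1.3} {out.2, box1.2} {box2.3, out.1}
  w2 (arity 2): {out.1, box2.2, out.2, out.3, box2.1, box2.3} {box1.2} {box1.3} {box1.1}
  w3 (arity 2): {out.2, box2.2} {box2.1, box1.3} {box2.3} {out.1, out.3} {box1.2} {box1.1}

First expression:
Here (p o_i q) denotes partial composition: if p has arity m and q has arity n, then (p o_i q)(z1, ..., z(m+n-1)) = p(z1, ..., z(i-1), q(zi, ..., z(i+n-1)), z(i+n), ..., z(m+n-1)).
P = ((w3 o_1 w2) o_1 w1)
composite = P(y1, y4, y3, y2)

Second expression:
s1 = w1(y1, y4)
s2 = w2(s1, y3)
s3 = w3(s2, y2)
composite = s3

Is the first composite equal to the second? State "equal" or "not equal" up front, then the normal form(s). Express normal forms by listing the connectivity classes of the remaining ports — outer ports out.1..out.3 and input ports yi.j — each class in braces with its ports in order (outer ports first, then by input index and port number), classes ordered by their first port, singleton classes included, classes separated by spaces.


equal — both sides give {out.1, out.3} {out.2, y2.2} {y1.1, y1.3} {y1.2} {y2.1, y3.1, y3.2, y3.3} {y2.3} {y4.1, y4.2} {y4.3}

Normal form of the first expression: {out.1, out.3} {out.2, y2.2} {y1.1, y1.3} {y1.2} {y2.1, y3.1, y3.2, y3.3} {y2.3} {y4.1, y4.2} {y4.3}
Normal form of the second expression: {out.1, out.3} {out.2, y2.2} {y1.1, y1.3} {y1.2} {y2.1, y3.1, y3.2, y3.3} {y2.3} {y4.1, y4.2} {y4.3}
The forms coincide; equal.


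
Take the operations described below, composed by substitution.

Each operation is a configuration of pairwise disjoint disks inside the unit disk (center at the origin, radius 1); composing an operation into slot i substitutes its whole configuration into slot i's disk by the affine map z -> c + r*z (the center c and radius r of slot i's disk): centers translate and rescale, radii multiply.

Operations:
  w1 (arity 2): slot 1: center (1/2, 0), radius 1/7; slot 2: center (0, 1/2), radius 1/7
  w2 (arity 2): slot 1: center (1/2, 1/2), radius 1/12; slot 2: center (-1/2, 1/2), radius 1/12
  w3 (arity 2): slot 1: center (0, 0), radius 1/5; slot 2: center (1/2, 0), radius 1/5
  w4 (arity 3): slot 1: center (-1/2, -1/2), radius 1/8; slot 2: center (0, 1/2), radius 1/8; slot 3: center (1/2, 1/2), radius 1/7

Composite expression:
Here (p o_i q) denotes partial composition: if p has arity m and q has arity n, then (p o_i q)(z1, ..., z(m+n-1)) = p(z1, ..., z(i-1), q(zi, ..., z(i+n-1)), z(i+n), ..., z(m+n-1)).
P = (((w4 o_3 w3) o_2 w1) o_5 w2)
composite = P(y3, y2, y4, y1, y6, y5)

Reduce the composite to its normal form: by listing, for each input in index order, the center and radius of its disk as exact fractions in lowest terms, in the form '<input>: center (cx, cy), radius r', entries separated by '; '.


Affine substitution under w4: radii multiply and y-centers shift.
y3 passes through 1 substitution, ending at center (-1/2, -1/2), radius 1/8
y2 passes through 2 substitutions, ending at center (1/16, 1/2), radius 1/56
y4 passes through 2 substitutions, ending at center (0, 9/16), radius 1/56
y1 passes through 2 substitutions, ending at center (1/2, 1/2), radius 1/35
y6 passes through 3 substitutions, ending at center (41/70, 18/35), radius 1/420
y5 passes through 3 substitutions, ending at center (39/70, 18/35), radius 1/420

y1: center (1/2, 1/2), radius 1/35; y2: center (1/16, 1/2), radius 1/56; y3: center (-1/2, -1/2), radius 1/8; y4: center (0, 9/16), radius 1/56; y5: center (39/70, 18/35), radius 1/420; y6: center (41/70, 18/35), radius 1/420


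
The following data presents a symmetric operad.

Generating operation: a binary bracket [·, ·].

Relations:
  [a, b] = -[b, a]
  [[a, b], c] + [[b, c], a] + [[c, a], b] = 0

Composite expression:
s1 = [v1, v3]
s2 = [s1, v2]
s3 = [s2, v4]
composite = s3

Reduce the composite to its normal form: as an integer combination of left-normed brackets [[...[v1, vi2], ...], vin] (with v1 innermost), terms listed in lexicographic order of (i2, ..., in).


[[[v1, v3], v2], v4]

Skip Jacobi rewriting: expand, keep v1-initial words, read off terms.
Composite bracket: [[[v1, v3], v2], v4]
Expanding via [a, b] = ab - ba: 8 signed words (2^3 = 8).
Collect the words opening with v1:
  the word v1v3v2v4 carries sign +1 and contributes +[[[v1, v3], v2], v4]


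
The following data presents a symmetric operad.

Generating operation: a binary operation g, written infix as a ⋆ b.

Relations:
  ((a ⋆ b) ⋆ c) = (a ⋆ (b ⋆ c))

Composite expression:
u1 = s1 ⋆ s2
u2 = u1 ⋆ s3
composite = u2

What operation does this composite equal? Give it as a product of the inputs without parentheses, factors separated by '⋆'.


Associativity of g dissolves the nesting; only the s-input order survives.
(s1 ⋆ s2) flattens to s1 ⋆ s2
((s1 ⋆ s2) ⋆ s3) flattens to s1 ⋆ s2 ⋆ s3

s1 ⋆ s2 ⋆ s3


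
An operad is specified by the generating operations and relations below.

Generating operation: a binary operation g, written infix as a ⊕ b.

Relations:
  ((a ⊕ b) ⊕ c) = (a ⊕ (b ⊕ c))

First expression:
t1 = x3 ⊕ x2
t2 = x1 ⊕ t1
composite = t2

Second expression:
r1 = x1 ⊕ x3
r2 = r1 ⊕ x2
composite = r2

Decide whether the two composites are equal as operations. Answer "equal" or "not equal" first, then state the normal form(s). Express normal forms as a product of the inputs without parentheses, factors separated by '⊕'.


Normal form of the first expression: x1 ⊕ x3 ⊕ x2
Normal form of the second expression: x1 ⊕ x3 ⊕ x2
Both agree, so they are equal.

equal; both compose to x1 ⊕ x3 ⊕ x2


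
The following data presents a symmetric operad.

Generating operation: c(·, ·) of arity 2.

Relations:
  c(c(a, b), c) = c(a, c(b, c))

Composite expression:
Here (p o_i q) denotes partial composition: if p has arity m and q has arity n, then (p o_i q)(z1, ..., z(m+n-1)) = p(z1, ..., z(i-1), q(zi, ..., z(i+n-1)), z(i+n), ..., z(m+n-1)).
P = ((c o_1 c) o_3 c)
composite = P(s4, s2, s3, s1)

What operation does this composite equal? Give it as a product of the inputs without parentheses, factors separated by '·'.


Key point: c is associative — brackets drop, the s-order remains.
c(s4, s2) linearizes to s4 · s2
c(s3, s1) linearizes to s3 · s1
c(c(s4, s2), c(s3, s1)) linearizes to s4 · s2 · s3 · s1

s4 · s2 · s3 · s1


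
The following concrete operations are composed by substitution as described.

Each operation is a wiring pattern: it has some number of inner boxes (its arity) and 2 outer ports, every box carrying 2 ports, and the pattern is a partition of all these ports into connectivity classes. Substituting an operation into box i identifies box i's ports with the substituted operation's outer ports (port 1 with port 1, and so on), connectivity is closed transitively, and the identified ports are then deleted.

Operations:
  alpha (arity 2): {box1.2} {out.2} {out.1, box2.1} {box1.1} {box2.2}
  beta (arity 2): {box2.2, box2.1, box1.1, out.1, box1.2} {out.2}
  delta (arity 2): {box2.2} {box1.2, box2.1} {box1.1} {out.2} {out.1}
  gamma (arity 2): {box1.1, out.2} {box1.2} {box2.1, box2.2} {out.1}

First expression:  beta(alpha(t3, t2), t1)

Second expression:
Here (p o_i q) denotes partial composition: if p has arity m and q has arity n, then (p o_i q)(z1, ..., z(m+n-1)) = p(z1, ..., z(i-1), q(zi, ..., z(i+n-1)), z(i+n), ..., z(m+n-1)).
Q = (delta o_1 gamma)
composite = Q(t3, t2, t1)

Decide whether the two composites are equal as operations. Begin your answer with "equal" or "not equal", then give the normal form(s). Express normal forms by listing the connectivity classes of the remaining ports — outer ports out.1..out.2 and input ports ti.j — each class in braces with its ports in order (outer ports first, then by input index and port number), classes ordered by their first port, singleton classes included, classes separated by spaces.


not equal; the first gives {out.1, t1.1, t1.2, t2.1} {out.2} {t2.2} {t3.1} {t3.2} and the second {out.1} {out.2} {t1.1, t3.1} {t1.2} {t2.1, t2.2} {t3.2}

In normal form, the first expression is {out.1, t1.1, t1.2, t2.1} {out.2} {t2.2} {t3.1} {t3.2}
In normal form, the second expression is {out.1} {out.2} {t1.1, t3.1} {t1.2} {t2.1, t2.2} {t3.2}
Different reductions; not equal.


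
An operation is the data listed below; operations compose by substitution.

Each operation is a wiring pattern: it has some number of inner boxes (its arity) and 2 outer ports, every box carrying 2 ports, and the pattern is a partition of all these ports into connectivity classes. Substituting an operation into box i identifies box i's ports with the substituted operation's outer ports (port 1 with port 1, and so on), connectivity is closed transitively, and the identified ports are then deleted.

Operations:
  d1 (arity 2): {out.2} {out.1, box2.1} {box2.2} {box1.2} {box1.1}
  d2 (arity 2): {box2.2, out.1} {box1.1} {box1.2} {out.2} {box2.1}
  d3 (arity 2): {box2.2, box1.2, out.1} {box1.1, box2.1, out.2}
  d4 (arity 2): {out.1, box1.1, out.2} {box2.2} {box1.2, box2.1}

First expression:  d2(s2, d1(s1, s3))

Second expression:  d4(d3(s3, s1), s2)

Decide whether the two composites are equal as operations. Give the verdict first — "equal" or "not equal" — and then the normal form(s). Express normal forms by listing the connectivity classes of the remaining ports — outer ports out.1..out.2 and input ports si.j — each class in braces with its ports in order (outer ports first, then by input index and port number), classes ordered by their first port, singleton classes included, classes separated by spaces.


not equal — first {out.1} {out.2} {s1.1} {s1.2} {s2.1} {s2.2} {s3.1} {s3.2}, second {out.1, out.2, s1.2, s3.2} {s1.1, s2.1, s3.1} {s2.2}

Reducing the first expression gives {out.1} {out.2} {s1.1} {s1.2} {s2.1} {s2.2} {s3.1} {s3.2}
Reducing the second expression gives {out.1, out.2, s1.2, s3.2} {s1.1, s2.1, s3.1} {s2.2}
They disagree, so not equal.


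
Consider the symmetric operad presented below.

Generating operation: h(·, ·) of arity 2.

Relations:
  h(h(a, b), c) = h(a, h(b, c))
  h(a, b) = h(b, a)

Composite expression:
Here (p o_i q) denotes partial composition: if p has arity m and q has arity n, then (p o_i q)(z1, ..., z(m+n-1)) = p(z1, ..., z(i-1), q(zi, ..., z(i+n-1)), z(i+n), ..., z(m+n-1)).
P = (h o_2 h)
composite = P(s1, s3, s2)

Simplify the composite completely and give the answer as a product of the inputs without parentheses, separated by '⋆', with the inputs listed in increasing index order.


s1 ⋆ s2 ⋆ s3


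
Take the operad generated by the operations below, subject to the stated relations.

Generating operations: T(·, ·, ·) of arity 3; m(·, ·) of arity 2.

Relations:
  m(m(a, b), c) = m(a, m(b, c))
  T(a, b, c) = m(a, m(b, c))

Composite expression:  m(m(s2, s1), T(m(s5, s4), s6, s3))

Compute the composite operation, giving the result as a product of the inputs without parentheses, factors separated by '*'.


The m-tree's shape is irrelevant; the s-reading-order decides.
m(s2, s1) flattens to s2 * s1
m(s5, s4) flattens to s5 * s4
T(m(s5, s4), s6, s3) flattens to s5 * s4 * s6 * s3
m(m(s2, s1), T(m(s5, s4), s6, s3)) flattens to s2 * s1 * s5 * s4 * s6 * s3

s2 * s1 * s5 * s4 * s6 * s3


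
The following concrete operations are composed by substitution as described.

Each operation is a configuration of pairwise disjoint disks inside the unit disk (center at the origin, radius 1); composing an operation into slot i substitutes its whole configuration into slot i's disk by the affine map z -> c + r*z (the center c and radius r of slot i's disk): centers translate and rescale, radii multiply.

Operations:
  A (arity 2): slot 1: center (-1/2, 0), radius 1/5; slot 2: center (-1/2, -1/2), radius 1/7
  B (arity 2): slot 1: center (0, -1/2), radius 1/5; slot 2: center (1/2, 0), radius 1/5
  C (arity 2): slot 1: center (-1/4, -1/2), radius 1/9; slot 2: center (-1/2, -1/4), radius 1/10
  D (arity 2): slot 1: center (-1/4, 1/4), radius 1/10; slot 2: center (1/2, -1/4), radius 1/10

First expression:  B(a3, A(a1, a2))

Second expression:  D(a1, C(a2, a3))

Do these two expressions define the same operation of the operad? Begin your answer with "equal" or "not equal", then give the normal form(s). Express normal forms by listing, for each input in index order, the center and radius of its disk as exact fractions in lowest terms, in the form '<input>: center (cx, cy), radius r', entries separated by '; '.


not equal — first a1: center (2/5, 0), radius 1/25; a2: center (2/5, -1/10), radius 1/35; a3: center (0, -1/2), radius 1/5, second a1: center (-1/4, 1/4), radius 1/10; a2: center (19/40, -3/10), radius 1/90; a3: center (9/20, -11/40), radius 1/100

The first composite normalizes to a1: center (2/5, 0), radius 1/25; a2: center (2/5, -1/10), radius 1/35; a3: center (0, -1/2), radius 1/5
The second composite normalizes to a1: center (-1/4, 1/4), radius 1/10; a2: center (19/40, -3/10), radius 1/90; a3: center (9/20, -11/40), radius 1/100
They disagree, so not equal.


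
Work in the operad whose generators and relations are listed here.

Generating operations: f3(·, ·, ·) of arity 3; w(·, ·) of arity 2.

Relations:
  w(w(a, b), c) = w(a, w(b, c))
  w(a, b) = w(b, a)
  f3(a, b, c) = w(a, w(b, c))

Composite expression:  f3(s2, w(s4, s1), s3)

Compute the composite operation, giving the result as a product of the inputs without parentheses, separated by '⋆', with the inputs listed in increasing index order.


s1 ⋆ s2 ⋆ s3 ⋆ s4

Any arrangement under f3 is one operation, so sort the s-inputs.
w(s4, s1) spells out as s4 ⋆ s1
f3(s2, w(s4, s1), s3) spells out as s2 ⋆ s4 ⋆ s1 ⋆ s3
commutativity sorts the factors: s1 ⋆ s2 ⋆ s3 ⋆ s4


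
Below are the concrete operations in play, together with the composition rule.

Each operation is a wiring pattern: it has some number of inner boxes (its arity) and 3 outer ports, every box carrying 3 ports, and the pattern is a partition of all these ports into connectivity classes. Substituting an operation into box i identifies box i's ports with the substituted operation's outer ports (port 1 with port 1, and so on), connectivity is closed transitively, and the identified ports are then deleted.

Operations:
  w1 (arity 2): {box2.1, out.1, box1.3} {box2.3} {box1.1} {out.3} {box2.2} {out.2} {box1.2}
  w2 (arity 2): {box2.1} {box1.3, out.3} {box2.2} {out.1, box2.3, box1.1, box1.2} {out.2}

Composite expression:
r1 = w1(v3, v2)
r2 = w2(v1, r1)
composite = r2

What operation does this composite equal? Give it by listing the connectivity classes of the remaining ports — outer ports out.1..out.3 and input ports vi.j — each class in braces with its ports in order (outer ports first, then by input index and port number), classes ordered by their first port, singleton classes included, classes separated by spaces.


Two ports join when wires chain via w2-identified ports.
the subtree at w1 composes to {out.1, v2.1, v3.3} {out.2} {out.3} {v2.2} {v2.3} {v3.1} {v3.2} on (v3, v2); out.j = own outer ports
the subtree at w2 composes to {out.1, v1.1, v1.2} {out.2} {out.3, v1.3} {v2.1, v3.3} {v2.2} {v2.3} {v3.1} {v3.2} on (v1, v3, v2); out.j = own outer ports

{out.1, v1.1, v1.2} {out.2} {out.3, v1.3} {v2.1, v3.3} {v2.2} {v2.3} {v3.1} {v3.2}


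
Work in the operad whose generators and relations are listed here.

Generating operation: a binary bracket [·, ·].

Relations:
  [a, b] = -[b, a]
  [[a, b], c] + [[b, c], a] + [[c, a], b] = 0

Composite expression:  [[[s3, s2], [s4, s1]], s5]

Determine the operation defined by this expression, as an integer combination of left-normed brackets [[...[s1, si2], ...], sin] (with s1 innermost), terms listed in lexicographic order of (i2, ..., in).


Skip Jacobi rewriting: expand, keep s1-initial words, read off terms.
Composite bracket: [[[s3, s2], [s4, s1]], s5]
Each bracket splits as ab - ba, giving 16 signed words (2^4 = 16).
Words beginning with s1 determine it all:
  the word s1s4s2s3s5 carries sign -1 and contributes -[[[[s1, s4], s2], s3], s5]
  the word s1s4s3s2s5 carries sign +1 and contributes +[[[[s1, s4], s3], s2], s5]

-[[[[s1, s4], s2], s3], s5] + [[[[s1, s4], s3], s2], s5]
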